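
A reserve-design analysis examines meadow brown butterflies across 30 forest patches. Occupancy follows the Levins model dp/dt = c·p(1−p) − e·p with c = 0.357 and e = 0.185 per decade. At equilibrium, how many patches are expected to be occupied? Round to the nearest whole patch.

p* = 1 − e/c = 1 − 0.185/0.357 = 0.4818.
Expected occupied patches = N × p* = 30 × 0.4818 = 14.45 ≈ 14.

14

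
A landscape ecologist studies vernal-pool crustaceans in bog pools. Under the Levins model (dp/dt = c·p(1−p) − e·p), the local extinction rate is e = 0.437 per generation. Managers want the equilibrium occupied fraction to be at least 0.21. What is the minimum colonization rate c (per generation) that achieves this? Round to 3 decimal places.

0.553

p* = 1 − e/c ≥ 0.21 requires e/c ≤ 0.7900, i.e. c ≥ e/0.7900.
c_min = 0.437/0.7900 = 0.5532.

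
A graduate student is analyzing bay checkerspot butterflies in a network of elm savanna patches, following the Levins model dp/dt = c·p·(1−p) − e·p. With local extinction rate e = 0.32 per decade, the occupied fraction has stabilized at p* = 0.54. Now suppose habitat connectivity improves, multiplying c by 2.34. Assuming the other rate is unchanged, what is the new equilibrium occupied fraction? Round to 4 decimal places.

Balance c(1−p*) = e gives c = e/(1 − 0.54000) = 0.32/0.46000 = 0.69565.
New p* = 1 − e/c = 1 − 0.32000/1.62782 = 0.80342.

0.8034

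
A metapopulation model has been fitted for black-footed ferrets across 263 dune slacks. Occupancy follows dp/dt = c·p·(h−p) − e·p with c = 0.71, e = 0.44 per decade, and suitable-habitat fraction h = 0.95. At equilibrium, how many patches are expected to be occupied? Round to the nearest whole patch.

87

p* = h − e/c = 0.95 − 0.6197 = 0.3303.
Expected occupied patches = N × p* = 263 × 0.3303 = 86.86 ≈ 87.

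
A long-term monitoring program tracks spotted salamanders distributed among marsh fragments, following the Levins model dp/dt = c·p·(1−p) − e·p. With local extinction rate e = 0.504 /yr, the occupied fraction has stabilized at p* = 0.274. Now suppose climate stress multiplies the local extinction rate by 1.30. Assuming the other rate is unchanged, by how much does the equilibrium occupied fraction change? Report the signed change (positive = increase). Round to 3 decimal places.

-0.218

Balance c(1−p*) = e gives c = e/(1 − 0.27400) = 0.504/0.72600 = 0.69421.
New p* = 1 − e/c = 1 − 0.65520/0.69421 = 0.05619.
Δp* = 0.05619 − 0.27400 = -0.21781.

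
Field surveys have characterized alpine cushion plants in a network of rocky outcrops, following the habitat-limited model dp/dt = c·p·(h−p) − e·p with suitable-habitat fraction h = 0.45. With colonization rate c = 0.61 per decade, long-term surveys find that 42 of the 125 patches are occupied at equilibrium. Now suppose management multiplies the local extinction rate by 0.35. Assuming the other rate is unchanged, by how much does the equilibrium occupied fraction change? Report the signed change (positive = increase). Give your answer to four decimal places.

0.0741

Observed p* = 42/125 = 0.33600.
Balance c(h−p*) = e gives e = 0.61×(0.45 − 0.33600) = 0.06954.
New p* = 0.45 − e/c = 0.45 − 0.02434/0.61000 = 0.41010.
Δp* = 0.41010 − 0.33600 = +0.07410.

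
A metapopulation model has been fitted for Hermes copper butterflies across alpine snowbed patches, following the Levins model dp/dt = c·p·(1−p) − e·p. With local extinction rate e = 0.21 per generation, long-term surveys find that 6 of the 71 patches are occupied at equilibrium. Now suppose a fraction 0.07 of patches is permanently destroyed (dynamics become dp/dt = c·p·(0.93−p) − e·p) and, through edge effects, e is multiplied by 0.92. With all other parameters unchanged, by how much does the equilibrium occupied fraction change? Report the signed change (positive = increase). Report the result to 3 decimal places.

0.003

Observed p* = 6/71 = 0.08451.
Balance c(1−p*) = e gives c = e/(1 − 0.08451) = 0.21/0.91549 = 0.22939.
New p* = 0.93 − e/c = 0.93 − 0.19320/0.22939 = 0.08777.
Δp* = 0.08777 − 0.08451 = +0.00326.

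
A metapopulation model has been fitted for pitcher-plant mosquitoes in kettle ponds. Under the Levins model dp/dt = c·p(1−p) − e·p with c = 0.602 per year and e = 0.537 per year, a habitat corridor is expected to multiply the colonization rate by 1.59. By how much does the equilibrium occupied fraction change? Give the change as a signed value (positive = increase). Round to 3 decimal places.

0.331

Before: p* = 1 − 0.537/0.602 = 0.1080.
After the change, c = 0.95718, e = 0.537, so p* = 1 − 0.537/0.95718 = 0.4390.
Δp* = 0.4390 − 0.1080 = +0.3310.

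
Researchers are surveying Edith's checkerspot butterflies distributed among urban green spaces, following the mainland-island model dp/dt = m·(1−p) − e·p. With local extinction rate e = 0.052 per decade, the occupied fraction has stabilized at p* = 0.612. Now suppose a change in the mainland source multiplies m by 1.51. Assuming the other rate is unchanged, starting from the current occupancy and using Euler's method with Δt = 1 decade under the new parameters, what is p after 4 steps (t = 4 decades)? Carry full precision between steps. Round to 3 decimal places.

0.662

Balance m(1−p*) = e·p* gives m = e·p*/(1−p*) = 0.052×0.61200/0.38800 = 0.08202.
Starting from p₀ = 0.61200; update p ← p + (dp/dt)·Δt with the new parameters.
t = 1: p = 0.61200 + (+0.01623) = 0.62823
t = 2: p = 0.62823 + (+0.01338) = 0.64161
t = 3: p = 0.64161 + (+0.01102) = 0.65263
t = 4: p = 0.65263 + (+0.00909) = 0.66172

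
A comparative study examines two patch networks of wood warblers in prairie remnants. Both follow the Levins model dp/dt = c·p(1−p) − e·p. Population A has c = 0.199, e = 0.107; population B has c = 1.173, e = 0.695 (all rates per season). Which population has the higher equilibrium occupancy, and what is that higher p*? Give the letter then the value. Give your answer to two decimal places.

A: p*_A = 1 − 0.107/0.199 = 0.4623.
B: p*_B = 1 − 0.695/1.173 = 0.4075.
A is higher at 0.4623.

A, 0.46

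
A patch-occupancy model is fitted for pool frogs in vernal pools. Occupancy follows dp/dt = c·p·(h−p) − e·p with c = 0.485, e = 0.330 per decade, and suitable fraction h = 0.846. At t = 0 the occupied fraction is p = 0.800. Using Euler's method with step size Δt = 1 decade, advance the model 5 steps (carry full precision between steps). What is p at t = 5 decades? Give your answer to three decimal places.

Update rule: p ← p + [c·p·(h−p) − e·p]·Δt with Δt = 1.
  1  |  dp/dt·Δt = -0.246152  |  p_1 = 0.553848
  2  |  dp/dt·Δt = -0.104293  |  p_2 = 0.449555
  3  |  dp/dt·Δt = -0.061915  |  p_3 = 0.387640
  4  |  dp/dt·Δt = -0.041747  |  p_4 = 0.345893
  5  |  dp/dt·Δt = -0.030248  |  p_5 = 0.315645

0.316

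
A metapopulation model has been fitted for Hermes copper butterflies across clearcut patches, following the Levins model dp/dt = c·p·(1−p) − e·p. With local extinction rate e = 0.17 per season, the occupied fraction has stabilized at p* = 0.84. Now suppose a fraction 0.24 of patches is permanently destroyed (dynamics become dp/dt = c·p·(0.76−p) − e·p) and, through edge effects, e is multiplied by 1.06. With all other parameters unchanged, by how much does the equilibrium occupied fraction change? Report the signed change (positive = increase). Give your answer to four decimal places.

-0.2496

Balance c(1−p*) = e gives c = e/(1 − 0.84000) = 0.17/0.16000 = 1.06250.
New p* = 0.76 − e/c = 0.76 − 0.18020/1.06250 = 0.59040.
Δp* = 0.59040 − 0.84000 = -0.24960.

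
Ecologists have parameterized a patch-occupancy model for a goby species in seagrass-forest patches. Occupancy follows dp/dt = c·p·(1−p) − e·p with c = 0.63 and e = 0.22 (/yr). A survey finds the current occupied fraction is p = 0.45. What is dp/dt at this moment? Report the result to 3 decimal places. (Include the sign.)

Colonization term: c·p·(1−p) = 0.63×0.45×0.5500 = 0.15593.
Extinction term: e·p = 0.09900.
dp/dt = 0.15593 − 0.09900 = 0.05693.

0.057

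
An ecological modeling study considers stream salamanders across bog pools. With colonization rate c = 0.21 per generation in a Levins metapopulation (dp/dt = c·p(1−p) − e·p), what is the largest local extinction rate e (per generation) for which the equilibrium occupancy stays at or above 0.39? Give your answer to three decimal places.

1 − e/c ≥ 0.39 ⇒ e ≤ c(1 − 0.39) = 0.21 × 0.6100.
e_max = 0.1281.

0.128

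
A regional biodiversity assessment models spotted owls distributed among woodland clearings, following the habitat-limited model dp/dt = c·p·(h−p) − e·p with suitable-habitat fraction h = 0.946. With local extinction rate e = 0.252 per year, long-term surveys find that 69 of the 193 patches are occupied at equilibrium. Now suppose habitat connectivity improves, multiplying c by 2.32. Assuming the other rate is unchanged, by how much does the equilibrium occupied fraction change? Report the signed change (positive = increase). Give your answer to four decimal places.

0.3348

Observed p* = 69/193 = 0.35751.
Balance c(h−p*) = e gives c = e/(0.946 − 0.35751) = 0.252/0.58849 = 0.42821.
New p* = 0.946 − e/c = 0.946 − 0.25200/0.99345 = 0.69234.
Δp* = 0.69234 − 0.35751 = +0.33483.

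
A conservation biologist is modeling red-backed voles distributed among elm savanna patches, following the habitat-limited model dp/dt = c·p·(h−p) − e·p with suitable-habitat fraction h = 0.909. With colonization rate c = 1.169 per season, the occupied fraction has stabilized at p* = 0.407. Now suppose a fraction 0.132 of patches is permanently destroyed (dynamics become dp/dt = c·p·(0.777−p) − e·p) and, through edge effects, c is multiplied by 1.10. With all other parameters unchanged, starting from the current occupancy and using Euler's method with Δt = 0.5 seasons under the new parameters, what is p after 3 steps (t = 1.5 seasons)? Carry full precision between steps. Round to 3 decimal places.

0.357

Balance c(h−p*) = e gives e = 1.169×(0.909 − 0.40700) = 0.58684.
Starting from p₀ = 0.40700; update p ← p + (dp/dt)·Δt with the new parameters.
step 1: Δp = -0.02260, p = 0.38440
step 2: Δp = -0.01576, p = 0.36864
step 3: Δp = -0.01138, p = 0.35726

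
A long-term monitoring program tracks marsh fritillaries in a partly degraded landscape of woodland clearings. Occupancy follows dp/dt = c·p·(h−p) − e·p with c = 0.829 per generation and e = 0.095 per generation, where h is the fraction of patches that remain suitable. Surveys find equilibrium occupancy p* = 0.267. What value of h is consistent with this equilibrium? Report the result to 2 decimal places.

0.38

At equilibrium c(h−p*) = e, so h = p* + e/c.
h = 0.267 + 0.095/0.829 = 0.267 + 0.1146 = 0.3816.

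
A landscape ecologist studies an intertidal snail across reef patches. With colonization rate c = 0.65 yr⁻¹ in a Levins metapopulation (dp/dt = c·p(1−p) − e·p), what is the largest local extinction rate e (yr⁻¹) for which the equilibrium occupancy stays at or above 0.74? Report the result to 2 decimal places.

1 − e/c ≥ 0.74 ⇒ e ≤ c(1 − 0.74) = 0.65 × 0.2600.
e_max = 0.1690.

0.17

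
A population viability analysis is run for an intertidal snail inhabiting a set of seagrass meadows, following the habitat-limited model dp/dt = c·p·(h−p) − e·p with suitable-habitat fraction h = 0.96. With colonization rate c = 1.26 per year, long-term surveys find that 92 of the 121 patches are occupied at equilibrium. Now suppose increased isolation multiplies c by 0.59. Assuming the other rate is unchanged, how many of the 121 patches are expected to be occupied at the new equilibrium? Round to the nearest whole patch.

75

Observed p* = 92/121 = 0.76033.
Balance c(h−p*) = e gives e = 1.26×(0.96 − 0.76033) = 0.25158.
New p* = 0.96 − e/c = 0.96 − 0.25158/0.74340 = 0.62158.
Expected occupied = 121 × 0.62158 = 75.21 ≈ 75.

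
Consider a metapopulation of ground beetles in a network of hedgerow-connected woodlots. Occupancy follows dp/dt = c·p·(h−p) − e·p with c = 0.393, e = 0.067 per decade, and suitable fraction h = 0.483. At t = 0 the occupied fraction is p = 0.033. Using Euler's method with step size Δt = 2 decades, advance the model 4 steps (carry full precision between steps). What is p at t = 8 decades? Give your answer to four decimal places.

0.0707

Update rule: p ← p + [c·p·(h−p) − e·p]·Δt with Δt = 2.
p: 0.03300 → 0.04025  (Δp = +0.00725)
p: 0.04025 → 0.04886  (Δp = +0.00861)
p: 0.04886 → 0.05899  (Δp = +0.01013)
p: 0.05899 → 0.07074  (Δp = +0.01176)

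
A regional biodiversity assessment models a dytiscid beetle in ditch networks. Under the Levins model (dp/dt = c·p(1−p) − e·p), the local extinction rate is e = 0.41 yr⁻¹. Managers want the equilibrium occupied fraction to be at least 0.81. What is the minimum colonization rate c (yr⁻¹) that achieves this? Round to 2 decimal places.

p* = 1 − e/c ≥ 0.81 requires e/c ≤ 0.1900, i.e. c ≥ e/0.1900.
c_min = 0.41/0.1900 = 2.1579.

2.16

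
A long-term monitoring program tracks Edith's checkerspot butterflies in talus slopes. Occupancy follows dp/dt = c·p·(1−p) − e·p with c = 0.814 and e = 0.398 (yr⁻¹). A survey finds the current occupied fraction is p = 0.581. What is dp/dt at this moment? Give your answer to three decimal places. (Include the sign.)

Colonization term: c·p·(1−p) = 0.814×0.581×0.4190 = 0.19816.
Extinction term: e·p = 0.23124.
dp/dt = 0.19816 − 0.23124 = -0.03308.

-0.033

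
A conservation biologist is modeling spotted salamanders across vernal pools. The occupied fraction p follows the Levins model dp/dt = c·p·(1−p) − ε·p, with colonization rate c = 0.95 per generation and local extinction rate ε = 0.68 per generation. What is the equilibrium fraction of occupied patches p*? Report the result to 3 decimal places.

0.284

At equilibrium, colonization balances extinction: c·p*·(1−p*) = ε·p*.
So p* = 1 − ε/c = 1 − 0.68/0.95 = 1 − 0.7158 = 0.2842.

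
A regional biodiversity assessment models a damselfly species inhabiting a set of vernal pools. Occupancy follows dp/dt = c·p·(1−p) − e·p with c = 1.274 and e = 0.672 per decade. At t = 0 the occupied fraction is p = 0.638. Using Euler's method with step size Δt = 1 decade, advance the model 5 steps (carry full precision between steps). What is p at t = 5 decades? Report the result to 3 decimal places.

Update rule: p ← p + [c·p·(1−p) − e·p]·Δt with Δt = 1.
p: 0.63800 → 0.50350  (Δp = -0.13450)
p: 0.50350 → 0.48363  (Δp = -0.01987)
p: 0.48363 → 0.47679  (Δp = -0.00684)
p: 0.47679 → 0.47420  (Δp = -0.00259)
p: 0.47420 → 0.47319  (Δp = -0.00101)

0.473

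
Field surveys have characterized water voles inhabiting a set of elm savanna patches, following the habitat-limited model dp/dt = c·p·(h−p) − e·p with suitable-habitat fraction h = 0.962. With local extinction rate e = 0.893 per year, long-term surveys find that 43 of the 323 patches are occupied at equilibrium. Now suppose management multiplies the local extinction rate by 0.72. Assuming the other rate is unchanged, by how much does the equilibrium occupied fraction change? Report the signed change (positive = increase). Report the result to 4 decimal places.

0.2321

Observed p* = 43/323 = 0.13313.
Balance c(h−p*) = e gives c = e/(0.962 − 0.13313) = 0.893/0.82887 = 1.07737.
New p* = 0.962 − e/c = 0.962 − 0.64296/1.07737 = 0.36521.
Δp* = 0.36521 − 0.13313 = +0.23208.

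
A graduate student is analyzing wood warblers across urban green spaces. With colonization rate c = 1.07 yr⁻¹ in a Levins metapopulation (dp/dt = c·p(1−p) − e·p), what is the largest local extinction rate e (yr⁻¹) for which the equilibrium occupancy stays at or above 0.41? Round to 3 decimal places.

0.631

1 − e/c ≥ 0.41 ⇒ e ≤ c(1 − 0.41) = 1.07 × 0.5900.
e_max = 0.6313.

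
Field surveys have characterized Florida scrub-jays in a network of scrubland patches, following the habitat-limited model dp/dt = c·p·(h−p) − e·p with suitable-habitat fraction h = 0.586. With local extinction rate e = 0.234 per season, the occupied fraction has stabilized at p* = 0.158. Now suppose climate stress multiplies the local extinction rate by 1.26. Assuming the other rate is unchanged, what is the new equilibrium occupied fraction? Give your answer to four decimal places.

Balance c(h−p*) = e gives c = e/(0.586 − 0.15800) = 0.234/0.42800 = 0.54673.
New p* = 0.586 − e/c = 0.586 − 0.29484/0.54673 = 0.04672.

0.0467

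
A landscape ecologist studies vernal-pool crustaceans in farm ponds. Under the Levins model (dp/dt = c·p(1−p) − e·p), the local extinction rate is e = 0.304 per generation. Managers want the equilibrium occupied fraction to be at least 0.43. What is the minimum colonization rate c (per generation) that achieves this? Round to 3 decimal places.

p* = 1 − e/c ≥ 0.43 requires e/c ≤ 0.5700, i.e. c ≥ e/0.5700.
c_min = 0.304/0.5700 = 0.5333.

0.533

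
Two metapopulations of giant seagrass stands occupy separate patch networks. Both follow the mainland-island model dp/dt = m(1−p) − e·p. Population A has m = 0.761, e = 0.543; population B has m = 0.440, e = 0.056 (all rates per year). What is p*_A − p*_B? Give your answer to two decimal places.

A: p*_A = m/(m+e) = 0.761/1.3040 = 0.5836.
B: p*_B = 0.440/0.4960 = 0.8871.
p*_A − p*_B = 0.5836 − 0.8871 = -0.3035.

-0.30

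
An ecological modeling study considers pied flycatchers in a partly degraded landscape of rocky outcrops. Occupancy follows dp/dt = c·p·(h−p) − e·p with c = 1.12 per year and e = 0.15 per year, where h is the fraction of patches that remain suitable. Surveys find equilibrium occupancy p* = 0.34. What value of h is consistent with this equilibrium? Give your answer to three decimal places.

At equilibrium c(h−p*) = e, so h = p* + e/c.
h = 0.34 + 0.15/1.12 = 0.34 + 0.1339 = 0.4739.

0.474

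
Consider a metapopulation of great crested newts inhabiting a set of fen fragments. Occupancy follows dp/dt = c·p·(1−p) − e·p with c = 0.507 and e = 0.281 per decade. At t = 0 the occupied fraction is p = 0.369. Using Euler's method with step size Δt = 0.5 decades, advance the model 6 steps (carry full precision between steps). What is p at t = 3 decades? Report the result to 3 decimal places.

Update rule: p ← p + [c·p·(1−p) − e·p]·Δt with Δt = 0.5.
  1  |  dp/dt·Δt = +0.007180  |  p_1 = 0.376180
  2  |  dp/dt·Δt = +0.006635  |  p_2 = 0.382815
  3  |  dp/dt·Δt = +0.006108  |  p_3 = 0.388924
  4  |  dp/dt·Δt = +0.005604  |  p_4 = 0.394527
  5  |  dp/dt·Δt = +0.005124  |  p_5 = 0.399651
  6  |  dp/dt·Δt = +0.004671  |  p_6 = 0.404322

0.404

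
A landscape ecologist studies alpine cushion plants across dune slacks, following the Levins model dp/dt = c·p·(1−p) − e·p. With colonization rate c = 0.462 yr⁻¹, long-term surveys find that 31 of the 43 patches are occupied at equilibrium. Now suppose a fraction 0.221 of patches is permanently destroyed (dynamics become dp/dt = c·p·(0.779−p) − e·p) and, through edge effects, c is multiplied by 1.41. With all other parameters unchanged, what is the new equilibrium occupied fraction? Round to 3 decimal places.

Observed p* = 31/43 = 0.72093.
Balance c(1−p*) = e gives e = 0.462×(1 − 0.72093) = 0.12893.
New p* = 0.779 − e/c = 0.779 − 0.12893/0.65142 = 0.58108.

0.581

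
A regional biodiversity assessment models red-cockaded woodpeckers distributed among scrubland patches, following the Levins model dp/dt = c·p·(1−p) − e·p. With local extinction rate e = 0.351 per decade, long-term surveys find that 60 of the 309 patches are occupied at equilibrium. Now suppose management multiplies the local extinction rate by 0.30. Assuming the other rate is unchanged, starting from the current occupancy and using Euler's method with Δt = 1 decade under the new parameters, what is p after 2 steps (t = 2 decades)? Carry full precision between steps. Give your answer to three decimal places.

Observed p* = 60/309 = 0.19417.
Balance c(1−p*) = e gives c = e/(1 − 0.19417) = 0.351/0.80583 = 0.43558.
Starting from p₀ = 0.19417; update p ← p + (dp/dt)·Δt with the new parameters.
p: 0.19417 → 0.24188  (Δp = +0.04771)
p: 0.24188 → 0.29629  (Δp = +0.05440)

0.296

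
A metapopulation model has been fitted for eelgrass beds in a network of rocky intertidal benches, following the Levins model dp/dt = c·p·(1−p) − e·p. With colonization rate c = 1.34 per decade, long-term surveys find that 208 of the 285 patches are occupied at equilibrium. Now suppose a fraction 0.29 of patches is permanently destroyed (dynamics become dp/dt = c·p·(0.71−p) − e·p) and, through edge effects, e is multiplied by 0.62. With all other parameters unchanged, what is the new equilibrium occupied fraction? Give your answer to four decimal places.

0.5425

Observed p* = 208/285 = 0.72982.
Balance c(1−p*) = e gives e = 1.34×(1 − 0.72982) = 0.36204.
New p* = 0.71 − e/c = 0.71 − 0.22446/1.34000 = 0.54249.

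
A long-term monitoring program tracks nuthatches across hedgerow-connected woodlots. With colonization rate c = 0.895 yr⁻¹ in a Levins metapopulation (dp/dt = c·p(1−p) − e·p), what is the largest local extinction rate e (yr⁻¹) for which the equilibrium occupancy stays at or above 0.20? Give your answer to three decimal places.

0.716

1 − e/c ≥ 0.20 ⇒ e ≤ c(1 − 0.20) = 0.895 × 0.8000.
e_max = 0.7160.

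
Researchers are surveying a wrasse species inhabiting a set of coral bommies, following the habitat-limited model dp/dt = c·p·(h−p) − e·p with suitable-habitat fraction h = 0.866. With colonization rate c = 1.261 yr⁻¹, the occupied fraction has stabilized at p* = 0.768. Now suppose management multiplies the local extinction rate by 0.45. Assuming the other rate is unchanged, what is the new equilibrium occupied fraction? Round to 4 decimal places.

Balance c(h−p*) = e gives e = 1.261×(0.866 − 0.76800) = 0.12358.
New p* = 0.866 − e/c = 0.866 − 0.05561/1.26100 = 0.82190.

0.8219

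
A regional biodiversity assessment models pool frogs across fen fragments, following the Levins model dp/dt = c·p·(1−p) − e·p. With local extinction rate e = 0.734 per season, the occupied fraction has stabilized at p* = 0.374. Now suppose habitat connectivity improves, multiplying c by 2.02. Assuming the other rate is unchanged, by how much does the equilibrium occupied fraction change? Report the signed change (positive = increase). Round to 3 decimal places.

Balance c(1−p*) = e gives c = e/(1 − 0.37400) = 0.734/0.62600 = 1.17252.
New p* = 1 − e/c = 1 − 0.73400/2.36849 = 0.69010.
Δp* = 0.69010 − 0.37400 = +0.31610.

0.316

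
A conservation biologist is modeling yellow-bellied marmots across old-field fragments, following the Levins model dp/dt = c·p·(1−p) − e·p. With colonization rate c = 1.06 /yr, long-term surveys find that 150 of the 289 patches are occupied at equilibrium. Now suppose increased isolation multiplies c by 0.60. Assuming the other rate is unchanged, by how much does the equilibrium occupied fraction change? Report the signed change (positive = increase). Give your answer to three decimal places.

-0.321

Observed p* = 150/289 = 0.51903.
Balance c(1−p*) = e gives e = 1.06×(1 − 0.51903) = 0.50983.
New p* = 1 − e/c = 1 − 0.50983/0.63600 = 0.19838.
Δp* = 0.19838 − 0.51903 = -0.32065.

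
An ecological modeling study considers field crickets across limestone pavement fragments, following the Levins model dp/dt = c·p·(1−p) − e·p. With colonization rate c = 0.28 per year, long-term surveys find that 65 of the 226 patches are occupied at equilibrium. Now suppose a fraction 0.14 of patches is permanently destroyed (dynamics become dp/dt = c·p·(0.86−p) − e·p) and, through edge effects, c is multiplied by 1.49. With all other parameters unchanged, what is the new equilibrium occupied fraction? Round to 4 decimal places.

0.3819

Observed p* = 65/226 = 0.28761.
Balance c(1−p*) = e gives e = 0.28×(1 − 0.28761) = 0.19947.
New p* = 0.86 − e/c = 0.86 − 0.19947/0.41720 = 0.38188.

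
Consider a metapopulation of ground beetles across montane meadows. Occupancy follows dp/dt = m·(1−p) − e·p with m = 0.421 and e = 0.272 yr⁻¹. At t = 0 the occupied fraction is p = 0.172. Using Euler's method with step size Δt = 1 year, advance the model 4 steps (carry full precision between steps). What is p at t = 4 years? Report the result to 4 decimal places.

0.6036

Update rule: p ← p + [m·(1−p) − e·p]·Δt with Δt = 1.
t = 1: p = 0.17200 + (+0.30180) = 0.47380
t = 2: p = 0.47380 + (+0.09265) = 0.56646
t = 3: p = 0.56646 + (+0.02844) = 0.59490
t = 4: p = 0.59490 + (+0.00873) = 0.60364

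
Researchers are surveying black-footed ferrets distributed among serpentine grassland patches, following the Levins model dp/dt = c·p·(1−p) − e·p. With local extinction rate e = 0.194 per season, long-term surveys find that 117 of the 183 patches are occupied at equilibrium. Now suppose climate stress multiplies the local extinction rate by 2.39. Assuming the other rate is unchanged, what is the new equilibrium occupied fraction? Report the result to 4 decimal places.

0.1380

Observed p* = 117/183 = 0.63934.
Balance c(1−p*) = e gives c = e/(1 − 0.63934) = 0.194/0.36066 = 0.53790.
New p* = 1 − e/c = 1 − 0.46366/0.53790 = 0.13802.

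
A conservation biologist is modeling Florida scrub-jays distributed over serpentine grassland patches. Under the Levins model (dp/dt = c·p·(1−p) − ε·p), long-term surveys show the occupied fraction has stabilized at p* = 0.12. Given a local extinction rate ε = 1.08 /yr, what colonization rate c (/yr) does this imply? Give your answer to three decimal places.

At equilibrium c(1−p*) = ε, so c = ε/(1−p*).
c = 1.08/(1 − 0.12) = 1.08/0.8800 = 1.2273.

1.227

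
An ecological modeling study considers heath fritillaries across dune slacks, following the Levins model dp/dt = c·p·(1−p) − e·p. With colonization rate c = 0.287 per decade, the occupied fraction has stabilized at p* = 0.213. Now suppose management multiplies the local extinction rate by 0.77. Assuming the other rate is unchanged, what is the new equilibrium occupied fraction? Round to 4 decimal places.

Balance c(1−p*) = e gives e = 0.287×(1 − 0.21300) = 0.22587.
New p* = 1 − e/c = 1 − 0.17392/0.28700 = 0.39401.

0.3940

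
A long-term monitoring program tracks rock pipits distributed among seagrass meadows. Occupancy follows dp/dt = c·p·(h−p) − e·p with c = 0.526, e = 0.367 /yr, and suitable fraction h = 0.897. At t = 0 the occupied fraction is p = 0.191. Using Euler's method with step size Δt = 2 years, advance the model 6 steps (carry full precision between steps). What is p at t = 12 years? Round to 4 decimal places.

0.1972

Update rule: p ← p + [c·p·(h−p) − e·p]·Δt with Δt = 2.
t = 2: p = 0.19100 + (+0.00166) = 0.19266
t = 4: p = 0.19266 + (+0.00134) = 0.19401
t = 6: p = 0.19401 + (+0.00108) = 0.19508
t = 8: p = 0.19508 + (+0.00086) = 0.19594
t = 10: p = 0.19594 + (+0.00069) = 0.19663
t = 12: p = 0.19663 + (+0.00055) = 0.19718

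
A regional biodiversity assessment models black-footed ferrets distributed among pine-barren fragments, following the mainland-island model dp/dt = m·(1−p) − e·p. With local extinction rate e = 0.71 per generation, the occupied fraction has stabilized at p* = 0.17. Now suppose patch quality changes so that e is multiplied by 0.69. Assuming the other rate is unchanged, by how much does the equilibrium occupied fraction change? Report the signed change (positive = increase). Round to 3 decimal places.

0.059

Balance m(1−p*) = e·p* gives m = e·p*/(1−p*) = 0.71×0.17000/0.83000 = 0.14542.
New p* = m/(m+e) = 0.14542/(0.14542+0.48990) = 0.22889.
Δp* = 0.22889 − 0.17000 = +0.05889.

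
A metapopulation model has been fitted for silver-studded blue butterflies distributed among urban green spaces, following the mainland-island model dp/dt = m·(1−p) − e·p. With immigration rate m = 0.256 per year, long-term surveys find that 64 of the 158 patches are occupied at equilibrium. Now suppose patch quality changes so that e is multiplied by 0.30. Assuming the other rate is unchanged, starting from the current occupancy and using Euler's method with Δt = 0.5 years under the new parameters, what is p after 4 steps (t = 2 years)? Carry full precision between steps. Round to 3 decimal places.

0.566

Observed p* = 64/158 = 0.40506.
Balance m(1−p*) = e·p* gives e = m(1−p*)/p* = 0.256×0.59494/0.40506 = 0.37600.
Starting from p₀ = 0.40506; update p ← p + (dp/dt)·Δt with the new parameters.
p: 0.40506 → 0.45837  (Δp = +0.05331)
p: 0.45837 → 0.50185  (Δp = +0.04348)
p: 0.50185 → 0.53731  (Δp = +0.03546)
p: 0.53731 → 0.56623  (Δp = +0.02892)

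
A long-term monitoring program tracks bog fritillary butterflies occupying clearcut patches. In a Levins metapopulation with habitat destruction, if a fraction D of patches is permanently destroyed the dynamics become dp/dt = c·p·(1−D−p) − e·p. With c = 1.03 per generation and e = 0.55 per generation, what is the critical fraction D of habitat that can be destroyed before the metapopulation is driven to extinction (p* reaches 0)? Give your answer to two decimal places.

The nontrivial equilibrium is p* = (1−D) − e/c; extinction occurs when this hits zero.
So D_crit = 1 − e/c = 1 − 0.55/1.03 = 1 − 0.5340 = 0.4660.
This equals the undisturbed p*, a classic result of Lande's extension.

0.47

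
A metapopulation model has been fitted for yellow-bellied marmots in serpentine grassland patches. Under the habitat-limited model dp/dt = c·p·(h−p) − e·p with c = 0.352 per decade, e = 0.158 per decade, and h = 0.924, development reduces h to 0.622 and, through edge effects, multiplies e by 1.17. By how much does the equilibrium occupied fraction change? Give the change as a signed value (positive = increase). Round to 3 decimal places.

Before: p* = h − e/c = 0.924 − 0.158/0.352 = 0.924 − 0.4489 = 0.4751.
After: c = 0.352, e = 0.18486, h = 0.622; p* = 0.622 − 0.18486/0.352 = 0.0968.
Δp* = 0.0968 − 0.4751 = -0.3783.

-0.378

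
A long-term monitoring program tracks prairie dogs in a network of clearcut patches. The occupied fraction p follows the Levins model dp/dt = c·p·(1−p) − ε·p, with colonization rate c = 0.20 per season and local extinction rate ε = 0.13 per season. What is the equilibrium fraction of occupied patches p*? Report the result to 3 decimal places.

At equilibrium, colonization balances extinction: c·p*·(1−p*) = ε·p*.
So p* = 1 − ε/c = 1 − 0.13/0.20 = 1 − 0.6500 = 0.3500.

0.350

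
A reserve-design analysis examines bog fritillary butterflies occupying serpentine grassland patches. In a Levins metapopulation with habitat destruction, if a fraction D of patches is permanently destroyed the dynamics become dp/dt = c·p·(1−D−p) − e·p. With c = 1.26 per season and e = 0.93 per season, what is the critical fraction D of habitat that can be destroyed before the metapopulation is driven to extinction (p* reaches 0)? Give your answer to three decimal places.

The nontrivial equilibrium is p* = (1−D) − e/c; extinction occurs when this hits zero.
So D_crit = 1 − e/c = 1 − 0.93/1.26 = 1 − 0.7381 = 0.2619.
Note this equals the original equilibrium occupancy — the Levins extinction-debt result.

0.262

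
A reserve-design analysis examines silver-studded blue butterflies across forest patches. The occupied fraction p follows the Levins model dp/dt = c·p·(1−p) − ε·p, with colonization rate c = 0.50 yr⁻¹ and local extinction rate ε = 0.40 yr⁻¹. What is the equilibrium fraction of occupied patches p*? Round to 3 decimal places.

0.200

Setting dp/dt = 0 and dividing through by p* gives c·(1−p*) = ε.
So p* = 1 − ε/c = 1 − 0.40/0.50 = 1 − 0.8000 = 0.2000.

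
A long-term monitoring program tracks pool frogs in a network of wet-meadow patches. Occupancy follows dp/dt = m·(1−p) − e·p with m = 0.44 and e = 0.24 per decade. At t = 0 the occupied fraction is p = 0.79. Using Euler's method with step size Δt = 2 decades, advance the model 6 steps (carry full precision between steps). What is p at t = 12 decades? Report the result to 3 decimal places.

Update rule: p ← p + [m·(1−p) − e·p]·Δt with Δt = 2.
t = 2: p = 0.79000 + (-0.19440) = 0.59560
t = 4: p = 0.59560 + (+0.06998) = 0.66558
t = 6: p = 0.66558 + (-0.02519) = 0.64039
t = 8: p = 0.64039 + (+0.00907) = 0.64946
t = 10: p = 0.64946 + (-0.00327) = 0.64619
t = 12: p = 0.64619 + (+0.00118) = 0.64737

0.647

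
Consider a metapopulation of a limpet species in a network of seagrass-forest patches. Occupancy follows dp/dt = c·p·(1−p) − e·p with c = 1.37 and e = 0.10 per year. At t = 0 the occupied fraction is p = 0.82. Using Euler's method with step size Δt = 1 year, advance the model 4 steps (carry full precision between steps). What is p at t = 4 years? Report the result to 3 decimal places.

0.927

Update rule: p ← p + [c·p·(1−p) − e·p]·Δt with Δt = 1.
t = 1: p = 0.82000 + (+0.12021) = 0.94021
t = 2: p = 0.94021 + (-0.01701) = 0.92320
t = 3: p = 0.92320 + (+0.00481) = 0.92801
t = 4: p = 0.92801 + (-0.00128) = 0.92673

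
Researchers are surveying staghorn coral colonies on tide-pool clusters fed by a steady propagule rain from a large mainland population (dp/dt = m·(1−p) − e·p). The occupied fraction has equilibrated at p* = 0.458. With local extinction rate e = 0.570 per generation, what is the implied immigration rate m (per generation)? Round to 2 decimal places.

0.48

At equilibrium m(1−p*) = e·p*, so m = e·p*/(1−p*).
m = 0.570 × 0.458 / 0.5420 = 0.2611/0.5420 = 0.4817.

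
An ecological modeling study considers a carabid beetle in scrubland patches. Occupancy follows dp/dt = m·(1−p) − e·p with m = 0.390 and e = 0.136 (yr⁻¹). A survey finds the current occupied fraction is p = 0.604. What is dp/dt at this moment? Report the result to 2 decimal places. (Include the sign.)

Colonization term: m·(1−p) = 0.390×0.3960 = 0.15444.
Extinction term: e·p = 0.08214.
dp/dt = 0.15444 − 0.08214 = 0.07230.

0.07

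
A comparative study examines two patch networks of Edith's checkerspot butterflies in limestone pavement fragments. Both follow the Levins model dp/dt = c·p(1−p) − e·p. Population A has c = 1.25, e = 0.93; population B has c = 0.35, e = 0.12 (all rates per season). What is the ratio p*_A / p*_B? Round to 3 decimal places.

A: p*_A = 1 − 0.93/1.25 = 0.2560.
B: p*_B = 1 − 0.12/0.35 = 0.6571.
p*_A / p*_B = 0.2560/0.6571 = 0.3896.

0.390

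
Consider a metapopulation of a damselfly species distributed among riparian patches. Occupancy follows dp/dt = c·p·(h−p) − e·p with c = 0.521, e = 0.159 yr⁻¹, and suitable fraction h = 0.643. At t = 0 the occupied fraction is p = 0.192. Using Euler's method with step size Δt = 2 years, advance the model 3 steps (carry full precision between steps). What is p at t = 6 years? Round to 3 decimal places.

0.271

Update rule: p ← p + [c·p·(h−p) − e·p]·Δt with Δt = 2.
t = 2: p = 0.19200 + (+0.02917) = 0.22117
t = 4: p = 0.22117 + (+0.02688) = 0.24806
t = 6: p = 0.24806 + (+0.02320) = 0.27126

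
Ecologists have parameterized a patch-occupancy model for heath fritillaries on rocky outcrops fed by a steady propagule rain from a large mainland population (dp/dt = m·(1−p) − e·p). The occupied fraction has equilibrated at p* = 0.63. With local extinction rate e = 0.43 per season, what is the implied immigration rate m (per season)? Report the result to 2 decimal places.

0.73

At equilibrium m(1−p*) = e·p*, so m = e·p*/(1−p*).
m = 0.43 × 0.63 / 0.3700 = 0.2709/0.3700 = 0.7322.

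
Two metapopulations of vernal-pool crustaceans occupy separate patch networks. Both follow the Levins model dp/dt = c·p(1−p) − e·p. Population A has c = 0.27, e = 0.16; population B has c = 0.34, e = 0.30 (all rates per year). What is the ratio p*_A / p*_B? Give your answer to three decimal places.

A: p*_A = 1 − 0.16/0.27 = 0.4074.
B: p*_B = 1 − 0.30/0.34 = 0.1176.
p*_A / p*_B = 0.4074/0.1176 = 3.4630.

3.463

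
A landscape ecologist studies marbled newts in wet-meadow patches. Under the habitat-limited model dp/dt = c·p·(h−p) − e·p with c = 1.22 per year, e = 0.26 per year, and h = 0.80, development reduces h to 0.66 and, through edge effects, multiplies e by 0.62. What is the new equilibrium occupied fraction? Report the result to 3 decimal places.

0.528

Before: p* = h − e/c = 0.80 − 0.26/1.22 = 0.80 − 0.2131 = 0.5869.
After: c = 1.22, e = 0.1612, h = 0.66; p* = 0.66 − 0.1612/1.22 = 0.5279.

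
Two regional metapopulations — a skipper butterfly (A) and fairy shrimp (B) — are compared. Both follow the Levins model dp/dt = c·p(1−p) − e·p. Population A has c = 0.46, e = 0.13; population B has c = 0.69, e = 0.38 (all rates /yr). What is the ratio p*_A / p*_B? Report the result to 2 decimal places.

A: p*_A = 1 − 0.13/0.46 = 0.7174.
B: p*_B = 1 − 0.38/0.69 = 0.4493.
p*_A / p*_B = 0.7174/0.4493 = 1.5968.

1.60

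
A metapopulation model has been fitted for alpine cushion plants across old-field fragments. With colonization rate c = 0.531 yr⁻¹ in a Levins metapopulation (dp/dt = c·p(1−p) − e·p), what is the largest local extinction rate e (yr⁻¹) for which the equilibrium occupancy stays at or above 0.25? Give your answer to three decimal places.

1 − e/c ≥ 0.25 ⇒ e ≤ c(1 − 0.25) = 0.531 × 0.7500.
e_max = 0.3982.

0.398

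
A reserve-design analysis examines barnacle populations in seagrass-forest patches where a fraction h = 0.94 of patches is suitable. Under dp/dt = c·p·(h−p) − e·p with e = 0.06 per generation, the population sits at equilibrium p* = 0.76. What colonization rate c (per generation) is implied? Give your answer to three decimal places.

At equilibrium c(h−p*) = e, so c = e/(h−p*).
c = 0.06/(0.94 − 0.76) = 0.06/0.1800 = 0.3333.

0.333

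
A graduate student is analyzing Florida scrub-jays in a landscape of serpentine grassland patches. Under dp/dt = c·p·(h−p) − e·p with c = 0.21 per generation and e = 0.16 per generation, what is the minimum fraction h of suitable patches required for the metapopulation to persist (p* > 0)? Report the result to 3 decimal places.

p* = h − e/c is positive only when h > e/c.
h_min = e/c = 0.16/0.21 = 0.7619.

0.762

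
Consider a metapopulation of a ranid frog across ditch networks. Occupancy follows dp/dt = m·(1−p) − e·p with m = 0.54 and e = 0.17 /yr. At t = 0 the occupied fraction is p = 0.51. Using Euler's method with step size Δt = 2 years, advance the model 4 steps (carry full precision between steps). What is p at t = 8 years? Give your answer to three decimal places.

Update rule: p ← p + [m·(1−p) − e·p]·Δt with Δt = 2.
p: 0.51000 → 0.86580  (Δp = +0.35580)
p: 0.86580 → 0.71636  (Δp = -0.14944)
p: 0.71636 → 0.77913  (Δp = +0.06276)
p: 0.77913 → 0.75277  (Δp = -0.02636)

0.753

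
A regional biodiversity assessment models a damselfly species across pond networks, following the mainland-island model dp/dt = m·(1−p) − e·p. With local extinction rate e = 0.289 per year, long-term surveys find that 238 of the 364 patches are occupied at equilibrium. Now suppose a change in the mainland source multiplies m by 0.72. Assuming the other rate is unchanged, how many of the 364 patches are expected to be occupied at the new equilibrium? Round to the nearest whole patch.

Observed p* = 238/364 = 0.65385.
Balance m(1−p*) = e·p* gives m = e·p*/(1−p*) = 0.289×0.65385/0.34615 = 0.54590.
New p* = m/(m+e) = 0.39305/(0.39305+0.28900) = 0.57628.
Expected occupied = 364 × 0.57628 = 209.77 ≈ 210.

210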